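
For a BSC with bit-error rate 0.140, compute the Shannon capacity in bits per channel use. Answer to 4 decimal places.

0.4158 bits

Binary symmetric channel: C = 1 − h₂(ε) where h₂ is the binary entropy function.
h₂(0.140) = −0.140·log₂0.140 − 0.860·log₂0.860 = 0.5842.
C = 1 − 0.5842 = 0.4158 bits per channel use.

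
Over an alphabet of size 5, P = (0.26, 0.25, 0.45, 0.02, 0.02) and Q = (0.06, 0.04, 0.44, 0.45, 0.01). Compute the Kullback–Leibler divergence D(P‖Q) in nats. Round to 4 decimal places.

D(P‖Q) = Σ p·ln(p/q).
  0.26·ln(0.26/0.06) = 0.38125
  0.25·ln(0.25/0.04) = 0.45815
  0.45·ln(0.45/0.44) = 0.01011
  0.02·ln(0.02/0.45) = -0.06227
  0.02·ln(0.02/0.01) = 0.01386
D(P‖Q) = 0.8011 nats.

0.8011 nats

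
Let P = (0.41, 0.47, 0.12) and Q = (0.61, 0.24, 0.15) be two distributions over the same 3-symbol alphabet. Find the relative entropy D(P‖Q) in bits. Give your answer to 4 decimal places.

D(P‖Q) = Σ p·log₂(p/q).
  0.41·log₂(0.41/0.61) = -0.23501
  0.47·log₂(0.47/0.24) = 0.45572
  0.12·log₂(0.12/0.15) = -0.03863
D(P‖Q) = 0.1821 bits.

0.1821 bits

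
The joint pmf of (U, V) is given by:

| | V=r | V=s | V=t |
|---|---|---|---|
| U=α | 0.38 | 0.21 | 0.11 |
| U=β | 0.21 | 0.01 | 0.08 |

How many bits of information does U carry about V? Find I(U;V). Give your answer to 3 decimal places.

Marginals: p(U) = (0.7000, 0.3000), p(V) = (0.5900, 0.2200, 0.1900).
I(U;V) = Σ p(x,y)·log₂[p(x,y)/(p(x)p(y))].
  (α,r): 0.38·log₂(0.9201) = -0.0457
  (α,s): 0.21·log₂(1.3636) = 0.0940
  (α,t): 0.11·log₂(0.8271) = -0.0301
  (β,r): 0.21·log₂(1.1864) = 0.0518
  (β,s): 0.01·log₂(0.1515) = -0.0272
  (β,t): 0.08·log₂(1.4035) = 0.0391
Sum = 0.082 bits.

0.082 bits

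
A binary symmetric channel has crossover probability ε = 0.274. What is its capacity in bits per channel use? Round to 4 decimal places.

Binary symmetric channel: C = 1 − h₂(ε) where h₂ is the binary entropy function.
h₂(0.274) = −0.274·log₂0.274 − 0.726·log₂0.726 = 0.8471.
C = 1 − 0.8471 = 0.1529 bits per channel use.

0.1529 bits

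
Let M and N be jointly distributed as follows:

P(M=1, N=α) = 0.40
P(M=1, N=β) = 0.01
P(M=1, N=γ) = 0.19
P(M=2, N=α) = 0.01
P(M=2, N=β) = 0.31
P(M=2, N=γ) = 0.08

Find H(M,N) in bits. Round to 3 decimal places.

H(M,N) = −Σ p(x,y)·log₂ p(x,y) over all 6 cells.
  cell (1,α): −0.40·log₂0.40 = 0.5288
  cell (1,β): −0.01·log₂0.01 = 0.0664
  cell (1,γ): −0.19·log₂0.19 = 0.4552
  cell (2,α): −0.01·log₂0.01 = 0.0664
  cell (2,β): −0.31·log₂0.31 = 0.5238
  cell (2,γ): −0.08·log₂0.08 = 0.2915
Sum = 1.932 bits.

1.932 bits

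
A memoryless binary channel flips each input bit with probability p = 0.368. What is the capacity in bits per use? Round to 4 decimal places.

Binary symmetric channel: C = 1 − h₂(ε) where h₂ is the binary entropy function.
h₂(0.368) = −0.368·log₂0.368 − 0.632·log₂0.632 = 0.9491.
C = 1 − 0.9491 = 0.0509 bits per channel use.

0.0509 bits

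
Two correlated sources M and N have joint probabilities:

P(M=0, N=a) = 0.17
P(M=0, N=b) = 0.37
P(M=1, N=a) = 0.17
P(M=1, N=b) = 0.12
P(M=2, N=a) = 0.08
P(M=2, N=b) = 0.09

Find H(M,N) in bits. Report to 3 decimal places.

H(M,N) = −Σ p(x,y)·log₂ p(x,y) over all 6 cells.
  cell (0,a): −0.17·log₂0.17 = 0.4346
  cell (0,b): −0.37·log₂0.37 = 0.5307
  cell (1,a): −0.17·log₂0.17 = 0.4346
  cell (1,b): −0.12·log₂0.12 = 0.3671
  cell (2,a): −0.08·log₂0.08 = 0.2915
  cell (2,b): −0.09·log₂0.09 = 0.3127
Sum = 2.371 bits.

2.371 bits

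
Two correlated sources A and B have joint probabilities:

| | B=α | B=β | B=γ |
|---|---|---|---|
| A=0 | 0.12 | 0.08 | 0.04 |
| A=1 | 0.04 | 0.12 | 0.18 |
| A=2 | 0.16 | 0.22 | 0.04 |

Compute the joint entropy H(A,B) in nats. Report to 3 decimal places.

2.032 nats

H(A,B) = −Σ p(x,y)·ln p(x,y) over all 9 cells.
  cell (0,α): −0.12·ln0.12 = 0.2544
  cell (0,β): −0.08·ln0.08 = 0.2021
  cell (0,γ): −0.04·ln0.04 = 0.1288
  cell (1,α): −0.04·ln0.04 = 0.1288
  cell (1,β): −0.12·ln0.12 = 0.2544
  cell (1,γ): −0.18·ln0.18 = 0.3087
  cell (2,α): −0.16·ln0.16 = 0.2932
  cell (2,β): −0.22·ln0.22 = 0.3331
  cell (2,γ): −0.04·ln0.04 = 0.1288
Sum = 2.032 nats.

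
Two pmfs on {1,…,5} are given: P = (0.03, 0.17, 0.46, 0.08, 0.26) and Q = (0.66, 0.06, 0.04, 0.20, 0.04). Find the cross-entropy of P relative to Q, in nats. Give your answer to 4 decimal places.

2.9371 nats

H(P,Q) = −Σ p·ln q.
  −0.03·ln(0.66) = 0.01247
  −0.17·ln(0.06) = 0.47828
  −0.46·ln(0.04) = 1.48068
  −0.08·ln(0.20) = 0.12876
  −0.26·ln(0.04) = 0.83691
H(P,Q) = 2.9371 nats.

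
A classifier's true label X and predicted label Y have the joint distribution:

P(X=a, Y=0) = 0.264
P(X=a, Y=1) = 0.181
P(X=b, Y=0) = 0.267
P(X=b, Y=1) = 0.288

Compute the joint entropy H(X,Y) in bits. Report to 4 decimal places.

H(X,Y) = −Σ p(x,y)·log₂ p(x,y) over all 4 cells.
  cell (a,0): −0.264·log₂0.264 = 0.50725
  cell (a,1): −0.181·log₂0.181 = 0.44633
  cell (b,0): −0.267·log₂0.267 = 0.50866
  cell (b,1): −0.288·log₂0.288 = 0.51721
Sum = 1.9794 bits.

1.9794 bits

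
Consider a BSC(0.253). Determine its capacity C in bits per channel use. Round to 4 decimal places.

0.1840 bits

Binary symmetric channel: C = 1 − h₂(ε) where h₂ is the binary entropy function.
h₂(0.253) = −0.253·log₂0.253 − 0.747·log₂0.747 = 0.8160.
C = 1 − 0.8160 = 0.1840 bits per channel use.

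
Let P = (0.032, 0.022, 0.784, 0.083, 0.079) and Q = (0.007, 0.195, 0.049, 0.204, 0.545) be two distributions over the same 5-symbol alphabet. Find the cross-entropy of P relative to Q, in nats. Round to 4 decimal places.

2.7391 nats

H(P,Q) = −Σ p·ln q.
  −0.032·ln(0.007) = 0.15878
  −0.022·ln(0.195) = 0.03596
  −0.784·ln(0.049) = 2.36449
  −0.083·ln(0.204) = 0.13194
  −0.079·ln(0.545) = 0.04795
H(P,Q) = 2.7391 nats.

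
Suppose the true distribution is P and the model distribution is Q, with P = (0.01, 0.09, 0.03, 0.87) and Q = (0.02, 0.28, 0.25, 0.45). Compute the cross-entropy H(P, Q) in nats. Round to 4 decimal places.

0.8900 nats

H(P,Q) = −Σ p·ln q.
  −0.01·ln(0.02) = 0.03912
  −0.09·ln(0.28) = 0.11457
  −0.03·ln(0.25) = 0.04159
  −0.87·ln(0.45) = 0.69470
H(P,Q) = 0.8900 nats.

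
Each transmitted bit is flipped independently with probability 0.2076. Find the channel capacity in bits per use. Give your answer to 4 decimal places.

Binary symmetric channel: C = 1 − h₂(ε) where h₂ is the binary entropy function.
h₂(0.2076) = −0.2076·log₂0.2076 − 0.7924·log₂0.7924 = 0.7369.
C = 1 − 0.7369 = 0.2631 bits per channel use.

0.2631 bits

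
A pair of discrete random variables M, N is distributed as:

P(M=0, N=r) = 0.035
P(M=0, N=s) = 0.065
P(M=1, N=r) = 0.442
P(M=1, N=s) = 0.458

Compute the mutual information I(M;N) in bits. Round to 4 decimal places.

0.0053 bits

Marginals: p(M) = (0.1000, 0.9000), p(N) = (0.4770, 0.5230).
I(M;N) = Σ p(x,y)·log₂[p(x,y)/(p(x)p(y))].
  (0,r): 0.035·log₂(0.7338) = -0.01563
  (0,s): 0.065·log₂(1.2428) = 0.02039
  (1,r): 0.442·log₂(1.0296) = 0.01859
  (1,s): 0.458·log₂(0.9730) = -0.01807
Sum = 0.0053 bits.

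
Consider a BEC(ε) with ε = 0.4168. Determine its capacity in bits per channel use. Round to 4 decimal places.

0.5832 bits

Binary erasure channel: capacity C = 1 − ε.
C = 1 − 0.4168 = 0.5832 bits per channel use.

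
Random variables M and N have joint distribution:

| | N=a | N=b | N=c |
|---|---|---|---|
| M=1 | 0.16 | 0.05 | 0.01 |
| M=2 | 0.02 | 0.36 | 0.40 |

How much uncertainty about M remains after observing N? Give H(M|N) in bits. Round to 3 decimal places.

Chain rule: H(M|N) = H(M,N) − H(N).
Marginals: p(M) = (0.2200, 0.7800), p(N) = (0.1800, 0.4100, 0.4100).
H(M,N) = 1.8778 bits; H(N) = 1.5001 bits.
H(M|N) = 1.8778 − 1.5001 = 0.378 bits.

0.378 bits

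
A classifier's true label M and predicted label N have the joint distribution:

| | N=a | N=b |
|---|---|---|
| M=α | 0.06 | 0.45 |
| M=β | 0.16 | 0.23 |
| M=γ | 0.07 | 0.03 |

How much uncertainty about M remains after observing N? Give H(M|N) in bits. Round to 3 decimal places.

Marginals: p(M) = (0.5100, 0.3900, 0.1000), p(N) = (0.2900, 0.7100).
H(M|N) = Σ p(N) · H(M|N=·).
  N=a: p=0.2900, H(M|N=a) = 1.4386
  N=b: p=0.7100, H(M|N=b) = 1.1366
Weighted sum = 1.224 bits.

1.224 bits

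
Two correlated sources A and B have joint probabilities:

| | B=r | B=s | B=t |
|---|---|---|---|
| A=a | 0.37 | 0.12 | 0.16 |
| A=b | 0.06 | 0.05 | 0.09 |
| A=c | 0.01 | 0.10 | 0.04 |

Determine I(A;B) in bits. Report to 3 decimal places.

0.150 bits

Marginals: p(A) = (0.6500, 0.2000, 0.1500), p(B) = (0.4400, 0.2700, 0.2900).
I(A;B) = H(A) + H(B) − H(A,B).
H(A) = 1.2789, H(B) = 1.5491, H(A,B) = 2.6775.
I(A;B) = 1.2789 + 1.5491 − 2.6775 = 0.150 bits.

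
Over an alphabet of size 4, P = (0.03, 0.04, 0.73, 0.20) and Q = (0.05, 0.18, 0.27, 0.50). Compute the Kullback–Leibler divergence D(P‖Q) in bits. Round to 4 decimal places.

0.6742 bits

D(P‖Q) = Σ p·log₂(p/q).
  0.03·log₂(0.03/0.05) = -0.02211
  0.04·log₂(0.04/0.18) = -0.08680
  0.73·log₂(0.73/0.27) = 1.04750
  0.20·log₂(0.20/0.50) = -0.26439
D(P‖Q) = 0.6742 bits.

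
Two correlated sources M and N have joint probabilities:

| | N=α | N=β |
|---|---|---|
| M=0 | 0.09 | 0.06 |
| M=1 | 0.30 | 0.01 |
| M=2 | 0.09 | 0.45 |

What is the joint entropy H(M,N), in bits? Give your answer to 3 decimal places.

H(M,N) = −Σ p(x,y)·log₂ p(x,y) over all 6 cells.
  cell (0,α): −0.09·log₂0.09 = 0.3127
  cell (0,β): −0.06·log₂0.06 = 0.2435
  cell (1,α): −0.30·log₂0.30 = 0.5211
  cell (1,β): −0.01·log₂0.01 = 0.0664
  cell (2,α): −0.09·log₂0.09 = 0.3127
  cell (2,β): −0.45·log₂0.45 = 0.5184
Sum = 1.975 bits.

1.975 bits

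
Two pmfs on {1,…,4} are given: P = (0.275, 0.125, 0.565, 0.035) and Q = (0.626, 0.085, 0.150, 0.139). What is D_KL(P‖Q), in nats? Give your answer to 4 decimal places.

0.5230 nats

D(P‖Q) = Σ p·ln(p/q).
  0.275·ln(0.275/0.626) = -0.22621
  0.125·ln(0.125/0.085) = 0.04821
  0.565·ln(0.565/0.150) = 0.74930
  0.035·ln(0.035/0.139) = -0.04827
D(P‖Q) = 0.5230 nats.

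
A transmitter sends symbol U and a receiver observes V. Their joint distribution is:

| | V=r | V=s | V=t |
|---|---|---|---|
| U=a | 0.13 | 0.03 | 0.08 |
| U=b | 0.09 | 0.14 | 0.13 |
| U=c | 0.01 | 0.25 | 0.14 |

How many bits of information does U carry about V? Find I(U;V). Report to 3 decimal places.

Marginals: p(U) = (0.2400, 0.3600, 0.4000), p(V) = (0.2300, 0.4200, 0.3500).
I(U;V) = Σ p(x,y)·log₂[p(x,y)/(p(x)p(y))].
  (a,r): 0.13·log₂(2.3551) = 0.1607
  (a,s): 0.03·log₂(0.2976) = -0.0525
  (a,t): 0.08·log₂(0.9524) = -0.0056
  (b,r): 0.09·log₂(1.0870) = 0.0108
  (b,s): 0.14·log₂(0.9259) = -0.0155
  (b,t): 0.13·log₂(1.0317) = 0.0059
  (c,r): 0.01·log₂(0.1087) = -0.0320
  (c,s): 0.25·log₂(1.4881) = 0.1434
  (c,t): 0.14·log₂(1.0000) = 0.0000
Sum = 0.215 bits.

0.215 bits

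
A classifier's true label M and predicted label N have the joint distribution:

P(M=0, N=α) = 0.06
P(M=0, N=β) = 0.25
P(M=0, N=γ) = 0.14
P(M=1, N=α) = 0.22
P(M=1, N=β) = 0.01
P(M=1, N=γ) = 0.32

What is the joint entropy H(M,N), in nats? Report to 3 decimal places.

1.534 nats

H(M,N) = −Σ p(x,y)·ln p(x,y) over all 6 cells.
  cell (0,α): −0.06·ln0.06 = 0.1688
  cell (0,β): −0.25·ln0.25 = 0.3466
  cell (0,γ): −0.14·ln0.14 = 0.2753
  cell (1,α): −0.22·ln0.22 = 0.3331
  cell (1,β): −0.01·ln0.01 = 0.0461
  cell (1,γ): −0.32·ln0.32 = 0.3646
Sum = 1.534 nats.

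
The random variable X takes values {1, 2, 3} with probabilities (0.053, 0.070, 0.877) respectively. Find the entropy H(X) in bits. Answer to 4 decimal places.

H(X) = −Σ p·log₂ p.
  −(0.053)·log₂(0.053) = 0.22461
  −(0.070)·log₂(0.070) = 0.26856
  −(0.877)·log₂(0.877) = 0.16606
Sum: 0.22461 + 0.26856 + 0.16606 = 0.6592 bits.

0.6592 bits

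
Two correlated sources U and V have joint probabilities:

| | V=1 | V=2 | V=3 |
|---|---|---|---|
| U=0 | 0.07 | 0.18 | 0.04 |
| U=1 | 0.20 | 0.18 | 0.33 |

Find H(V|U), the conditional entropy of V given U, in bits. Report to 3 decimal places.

1.468 bits

Chain rule: H(V|U) = H(U,V) − H(U).
Marginals: p(U) = (0.2900, 0.7100), p(V) = (0.2700, 0.3600, 0.3700).
H(U,V) = 2.3371 bits; H(U) = 0.8687 bits.
H(V|U) = 2.3371 − 0.8687 = 1.468 bits.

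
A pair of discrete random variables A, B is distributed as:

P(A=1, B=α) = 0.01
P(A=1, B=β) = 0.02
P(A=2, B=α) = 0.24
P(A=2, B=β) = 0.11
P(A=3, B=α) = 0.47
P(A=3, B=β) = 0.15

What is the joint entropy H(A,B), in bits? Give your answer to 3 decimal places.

1.946 bits

H(A,B) = −Σ p(x,y)·log₂ p(x,y) over all 6 cells.
  cell (1,α): −0.01·log₂0.01 = 0.0664
  cell (1,β): −0.02·log₂0.02 = 0.1129
  cell (2,α): −0.24·log₂0.24 = 0.4941
  cell (2,β): −0.11·log₂0.11 = 0.3503
  cell (3,α): −0.47·log₂0.47 = 0.5120
  cell (3,β): −0.15·log₂0.15 = 0.4105
Sum = 1.946 bits.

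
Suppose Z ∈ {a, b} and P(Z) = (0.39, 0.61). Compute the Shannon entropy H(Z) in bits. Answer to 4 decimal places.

H(Z) = −Σ p·log₂ p.
  −(0.39)·log₂(0.39) = 0.52980
  −(0.61)·log₂(0.61) = 0.43500
Sum: 0.52980 + 0.43500 = 0.9648 bits.

0.9648 bits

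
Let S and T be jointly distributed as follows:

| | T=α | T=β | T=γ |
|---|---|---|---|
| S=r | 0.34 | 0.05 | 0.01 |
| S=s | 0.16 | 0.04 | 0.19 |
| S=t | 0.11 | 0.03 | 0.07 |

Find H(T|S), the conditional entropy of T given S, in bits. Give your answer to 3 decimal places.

Chain rule: H(T|S) = H(S,T) − H(S).
Marginals: p(S) = (0.4000, 0.3900, 0.2100), p(T) = (0.6100, 0.1200, 0.2700).
H(S,T) = 2.6463 bits; H(S) = 1.5314 bits.
H(T|S) = 2.6463 − 1.5314 = 1.115 bits.

1.115 bits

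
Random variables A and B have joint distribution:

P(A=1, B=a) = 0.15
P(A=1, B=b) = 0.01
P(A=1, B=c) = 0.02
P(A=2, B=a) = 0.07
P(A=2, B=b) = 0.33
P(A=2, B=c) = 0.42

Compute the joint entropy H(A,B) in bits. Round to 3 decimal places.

H(A,B) = −Σ p(x,y)·log₂ p(x,y) over all 6 cells.
  cell (1,a): −0.15·log₂0.15 = 0.4105
  cell (1,b): −0.01·log₂0.01 = 0.0664
  cell (1,c): −0.02·log₂0.02 = 0.1129
  cell (2,a): −0.07·log₂0.07 = 0.2686
  cell (2,b): −0.33·log₂0.33 = 0.5278
  cell (2,c): −0.42·log₂0.42 = 0.5256
Sum = 1.912 bits.

1.912 bits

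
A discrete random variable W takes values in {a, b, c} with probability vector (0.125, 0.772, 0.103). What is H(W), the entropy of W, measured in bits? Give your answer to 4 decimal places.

H(W) = −Σ p·log₂ p.
  −(0.125)·log₂(0.125) = 0.37500
  −(0.772)·log₂(0.772) = 0.28821
  −(0.103)·log₂(0.103) = 0.33777
Sum: 0.37500 + 0.28821 + 0.33777 = 1.0010 bits.

1.0010 bits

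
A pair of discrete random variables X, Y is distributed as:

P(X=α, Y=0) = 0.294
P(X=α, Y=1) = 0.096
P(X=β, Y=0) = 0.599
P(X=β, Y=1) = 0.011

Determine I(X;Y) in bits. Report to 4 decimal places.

0.0974 bits

Marginals: p(X) = (0.3900, 0.6100), p(Y) = (0.8930, 0.1070).
I(X;Y) = H(X) + H(Y) − H(X,Y).
H(X) = 0.9648, H(Y) = 0.4908, H(X,Y) = 1.3582.
I(X;Y) = 0.9648 + 0.4908 − 1.3582 = 0.0974 bits.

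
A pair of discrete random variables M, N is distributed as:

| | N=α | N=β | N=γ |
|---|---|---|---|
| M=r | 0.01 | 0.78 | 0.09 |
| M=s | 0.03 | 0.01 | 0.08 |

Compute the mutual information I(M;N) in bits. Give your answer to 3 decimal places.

Marginals: p(M) = (0.8800, 0.1200), p(N) = (0.0400, 0.7900, 0.1700).
I(M;N) = Σ p(x,y)·log₂[p(x,y)/(p(x)p(y))].
  (r,α): 0.01·log₂(0.2841) = -0.0182
  (r,β): 0.78·log₂(1.1220) = 0.1295
  (r,γ): 0.09·log₂(0.6016) = -0.0660
  (s,α): 0.03·log₂(6.2500) = 0.0793
  (s,β): 0.01·log₂(0.1055) = -0.0324
  (s,γ): 0.08·log₂(3.9216) = 0.1577
Sum = 0.250 bits.

0.250 bits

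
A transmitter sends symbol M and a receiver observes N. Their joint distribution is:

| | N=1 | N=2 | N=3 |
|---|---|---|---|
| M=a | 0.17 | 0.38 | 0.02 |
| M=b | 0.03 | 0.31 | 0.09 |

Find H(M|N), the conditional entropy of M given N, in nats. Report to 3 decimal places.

Chain rule: H(M|N) = H(M,N) − H(N).
Marginals: p(M) = (0.5700, 0.4300), p(N) = (0.2000, 0.6900, 0.1100).
H(M,N) = 1.4321 nats; H(N) = 0.8207 nats.
H(M|N) = 1.4321 − 0.8207 = 0.611 nats.

0.611 nats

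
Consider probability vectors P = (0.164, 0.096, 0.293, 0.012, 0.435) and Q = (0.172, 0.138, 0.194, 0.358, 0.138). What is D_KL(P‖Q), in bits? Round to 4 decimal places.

0.7745 bits

D(P‖Q) = Σ p·log₂(p/q).
  0.164·log₂(0.164/0.172) = -0.01127
  0.096·log₂(0.096/0.138) = -0.05026
  0.293·log₂(0.293/0.194) = 0.17429
  0.012·log₂(0.012/0.358) = -0.05879
  0.435·log₂(0.435/0.138) = 0.72051
D(P‖Q) = 0.7745 bits.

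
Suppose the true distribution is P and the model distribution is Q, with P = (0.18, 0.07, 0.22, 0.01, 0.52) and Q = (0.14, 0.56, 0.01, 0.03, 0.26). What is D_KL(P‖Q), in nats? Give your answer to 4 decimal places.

0.9292 nats

D(P‖Q) = Σ p·ln(p/q).
  0.18·ln(0.18/0.14) = 0.04524
  0.07·ln(0.07/0.56) = -0.14556
  0.22·ln(0.22/0.01) = 0.68003
  0.01·ln(0.01/0.03) = -0.01099
  0.52·ln(0.52/0.26) = 0.36044
D(P‖Q) = 0.9292 nats.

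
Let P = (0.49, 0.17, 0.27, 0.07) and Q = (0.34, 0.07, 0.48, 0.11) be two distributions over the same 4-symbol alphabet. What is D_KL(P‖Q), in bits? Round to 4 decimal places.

0.2062 bits

D(P‖Q) = Σ p·log₂(p/q).
  0.49·log₂(0.49/0.34) = 0.25835
  0.17·log₂(0.17/0.07) = 0.21762
  0.27·log₂(0.27/0.48) = -0.22412
  0.07·log₂(0.07/0.11) = -0.04565
D(P‖Q) = 0.2062 bits.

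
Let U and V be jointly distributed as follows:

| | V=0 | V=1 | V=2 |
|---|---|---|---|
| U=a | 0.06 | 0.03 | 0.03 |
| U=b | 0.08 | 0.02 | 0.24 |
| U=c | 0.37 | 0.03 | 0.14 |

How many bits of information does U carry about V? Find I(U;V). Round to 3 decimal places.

Marginals: p(U) = (0.1200, 0.3400, 0.5400), p(V) = (0.5100, 0.0800, 0.4100).
I(U;V) = Σ p(x,y)·log₂[p(x,y)/(p(x)p(y))].
  (a,0): 0.06·log₂(0.9804) = -0.0017
  (a,1): 0.03·log₂(3.1250) = 0.0493
  (a,2): 0.03·log₂(0.6098) = -0.0214
  (b,0): 0.08·log₂(0.4614) = -0.0893
  (b,1): 0.02·log₂(0.7353) = -0.0089
  (b,2): 0.24·log₂(1.7217) = 0.1881
  (c,0): 0.37·log₂(1.3435) = 0.1576
  (c,1): 0.03·log₂(0.6944) = -0.0158
  (c,2): 0.14·log₂(0.6323) = -0.0926
Sum = 0.165 bits.

0.165 bits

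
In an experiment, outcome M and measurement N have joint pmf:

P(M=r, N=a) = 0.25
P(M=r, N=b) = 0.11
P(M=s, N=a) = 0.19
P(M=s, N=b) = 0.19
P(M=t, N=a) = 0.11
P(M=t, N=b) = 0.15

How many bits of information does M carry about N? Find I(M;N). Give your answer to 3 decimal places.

Marginals: p(M) = (0.3600, 0.3800, 0.2600), p(N) = (0.5500, 0.4500).
I(M;N) = H(M) + H(N) − H(M,N).
H(M) = 1.5664, H(N) = 0.9928, H(M,N) = 2.5216.
I(M;N) = 1.5664 + 0.9928 − 2.5216 = 0.038 bits.

0.038 bits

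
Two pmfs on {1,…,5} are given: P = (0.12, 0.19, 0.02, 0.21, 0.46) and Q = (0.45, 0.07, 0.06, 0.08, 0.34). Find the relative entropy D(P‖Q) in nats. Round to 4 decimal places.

D(P‖Q) = Σ p·ln(p/q).
  0.12·ln(0.12/0.45) = -0.15861
  0.19·ln(0.19/0.07) = 0.18972
  0.02·ln(0.02/0.06) = -0.02197
  0.21·ln(0.21/0.08) = 0.20267
  0.46·ln(0.46/0.34) = 0.13905
D(P‖Q) = 0.3509 nats.

0.3509 nats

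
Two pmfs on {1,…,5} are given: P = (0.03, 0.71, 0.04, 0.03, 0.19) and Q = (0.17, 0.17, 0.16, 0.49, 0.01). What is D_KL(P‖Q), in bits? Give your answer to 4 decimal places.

D(P‖Q) = Σ p·log₂(p/q).
  0.03·log₂(0.03/0.17) = -0.07508
  0.71·log₂(0.71/0.17) = 1.46422
  0.04·log₂(0.04/0.16) = -0.08000
  0.03·log₂(0.03/0.49) = -0.12089
  0.19·log₂(0.19/0.01) = 0.80711
D(P‖Q) = 1.9954 bits.

1.9954 bits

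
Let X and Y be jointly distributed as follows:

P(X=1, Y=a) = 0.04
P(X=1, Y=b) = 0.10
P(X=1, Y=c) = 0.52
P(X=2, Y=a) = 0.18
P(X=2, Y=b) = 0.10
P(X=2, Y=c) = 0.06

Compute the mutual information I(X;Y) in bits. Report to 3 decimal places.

0.296 bits

Marginals: p(X) = (0.6600, 0.3400), p(Y) = (0.2200, 0.2000, 0.5800).
I(X;Y) = H(X) + H(Y) − H(X,Y).
H(X) = 0.9248, H(Y) = 1.4008, H(X,Y) = 2.0296.
I(X;Y) = 0.9248 + 1.4008 − 2.0296 = 0.296 bits.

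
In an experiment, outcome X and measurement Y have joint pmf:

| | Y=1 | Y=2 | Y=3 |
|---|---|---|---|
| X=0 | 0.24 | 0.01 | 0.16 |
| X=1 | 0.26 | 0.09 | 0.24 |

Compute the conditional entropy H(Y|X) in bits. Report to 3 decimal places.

Chain rule: H(Y|X) = H(X,Y) − H(X).
Marginals: p(X) = (0.4100, 0.5900), p(Y) = (0.5000, 0.1000, 0.4000).
H(X,Y) = 2.2957 bits; H(X) = 0.9765 bits.
H(Y|X) = 2.2957 − 0.9765 = 1.319 bits.

1.319 bits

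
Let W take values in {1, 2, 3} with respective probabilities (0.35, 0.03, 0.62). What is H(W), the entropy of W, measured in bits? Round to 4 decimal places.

H(W) = −Σ p·log₂ p.
  −(0.35)·log₂(0.35) = 0.53010
  −(0.03)·log₂(0.03) = 0.15177
  −(0.62)·log₂(0.62) = 0.42759
Sum: 0.53010 + 0.15177 + 0.42759 = 1.1095 bits.

1.1095 bits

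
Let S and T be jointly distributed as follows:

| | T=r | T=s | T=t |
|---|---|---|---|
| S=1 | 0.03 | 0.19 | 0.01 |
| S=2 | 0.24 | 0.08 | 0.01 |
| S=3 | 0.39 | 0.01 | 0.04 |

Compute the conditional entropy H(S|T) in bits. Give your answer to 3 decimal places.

Marginals: p(S) = (0.2300, 0.3300, 0.4400), p(T) = (0.6600, 0.2800, 0.0600).
H(S|T) = Σ p(T) · H(S|T=·).
  T=r: p=0.6600, H(S|T=r) = 1.1819
  T=s: p=0.2800, H(S|T=s) = 1.0677
  T=t: p=0.0600, H(S|T=t) = 1.2516
Weighted sum = 1.154 bits.

1.154 bits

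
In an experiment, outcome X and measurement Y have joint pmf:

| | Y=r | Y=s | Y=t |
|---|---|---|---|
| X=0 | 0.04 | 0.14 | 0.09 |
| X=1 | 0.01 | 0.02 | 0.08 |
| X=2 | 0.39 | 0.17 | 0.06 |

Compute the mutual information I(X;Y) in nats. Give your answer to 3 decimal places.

Marginals: p(X) = (0.2700, 0.1100, 0.6200), p(Y) = (0.4400, 0.3300, 0.2300).
I(X;Y) = H(X) + H(Y) − H(X,Y).
H(X) = 0.8927, H(Y) = 1.0651, H(X,Y) = 1.7843.
I(X;Y) = 0.8927 + 1.0651 − 1.7843 = 0.173 nats.

0.173 nats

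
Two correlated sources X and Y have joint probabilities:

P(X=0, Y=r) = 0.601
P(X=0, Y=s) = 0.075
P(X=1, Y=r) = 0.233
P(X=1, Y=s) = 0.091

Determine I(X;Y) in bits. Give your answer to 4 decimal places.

0.0311 bits

Marginals: p(X) = (0.6760, 0.3240), p(Y) = (0.8340, 0.1660).
I(X;Y) = H(X) + H(Y) − H(X,Y).
H(X) = 0.9087, H(Y) = 0.6485, H(X,Y) = 1.5261.
I(X;Y) = 0.9087 + 0.6485 − 1.5261 = 0.0311 bits.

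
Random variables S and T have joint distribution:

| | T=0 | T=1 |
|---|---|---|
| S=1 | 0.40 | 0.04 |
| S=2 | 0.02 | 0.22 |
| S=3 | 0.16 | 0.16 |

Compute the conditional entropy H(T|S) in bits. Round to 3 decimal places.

0.613 bits

Marginals: p(S) = (0.4400, 0.2400, 0.3200), p(T) = (0.5800, 0.4200).
H(T|S) = Σ p(S) · H(T|S=·).
  S=1: p=0.4400, H(T|S=1) = 0.4395
  S=2: p=0.2400, H(T|S=2) = 0.4138
  S=3: p=0.3200, H(T|S=3) = 1.0000
Weighted sum = 0.613 bits.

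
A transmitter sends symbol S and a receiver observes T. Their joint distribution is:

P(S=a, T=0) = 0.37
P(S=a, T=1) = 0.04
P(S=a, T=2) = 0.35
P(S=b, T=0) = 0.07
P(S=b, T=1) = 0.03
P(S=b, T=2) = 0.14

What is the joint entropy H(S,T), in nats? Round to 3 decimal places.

H(S,T) = −Σ p(x,y)·ln p(x,y) over all 6 cells.
  cell (a,0): −0.37·ln0.37 = 0.3679
  cell (a,1): −0.04·ln0.04 = 0.1288
  cell (a,2): −0.35·ln0.35 = 0.3674
  cell (b,0): −0.07·ln0.07 = 0.1861
  cell (b,1): −0.03·ln0.03 = 0.1052
  cell (b,2): −0.14·ln0.14 = 0.2753
Sum = 1.431 nats.

1.431 nats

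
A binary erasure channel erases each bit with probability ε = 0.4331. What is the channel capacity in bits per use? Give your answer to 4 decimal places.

Binary erasure channel: capacity C = 1 − ε.
C = 1 − 0.4331 = 0.5669 bits per channel use.

0.5669 bits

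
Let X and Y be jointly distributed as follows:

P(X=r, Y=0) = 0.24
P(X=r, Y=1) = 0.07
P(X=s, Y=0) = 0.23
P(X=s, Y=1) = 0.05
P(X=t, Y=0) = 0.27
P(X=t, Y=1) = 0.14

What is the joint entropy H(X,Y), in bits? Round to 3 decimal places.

2.374 bits

H(X,Y) = −Σ p(x,y)·log₂ p(x,y) over all 6 cells.
  cell (r,0): −0.24·log₂0.24 = 0.4941
  cell (r,1): −0.07·log₂0.07 = 0.2686
  cell (s,0): −0.23·log₂0.23 = 0.4877
  cell (s,1): −0.05·log₂0.05 = 0.2161
  cell (t,0): −0.27·log₂0.27 = 0.5100
  cell (t,1): −0.14·log₂0.14 = 0.3971
Sum = 2.374 bits.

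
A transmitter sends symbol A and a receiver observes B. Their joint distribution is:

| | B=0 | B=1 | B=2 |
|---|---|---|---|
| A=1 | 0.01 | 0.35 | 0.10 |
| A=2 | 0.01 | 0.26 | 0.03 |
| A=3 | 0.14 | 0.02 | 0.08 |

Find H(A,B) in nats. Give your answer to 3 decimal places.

H(A,B) = −Σ p(x,y)·ln p(x,y) over all 9 cells.
  cell (1,0): −0.01·ln0.01 = 0.0461
  cell (1,1): −0.35·ln0.35 = 0.3674
  cell (1,2): −0.10·ln0.10 = 0.2303
  cell (2,0): −0.01·ln0.01 = 0.0461
  cell (2,1): −0.26·ln0.26 = 0.3502
  cell (2,2): −0.03·ln0.03 = 0.1052
  cell (3,0): −0.14·ln0.14 = 0.2753
  cell (3,1): −0.02·ln0.02 = 0.0782
  cell (3,2): −0.08·ln0.08 = 0.2021
Sum = 1.701 nats.

1.701 nats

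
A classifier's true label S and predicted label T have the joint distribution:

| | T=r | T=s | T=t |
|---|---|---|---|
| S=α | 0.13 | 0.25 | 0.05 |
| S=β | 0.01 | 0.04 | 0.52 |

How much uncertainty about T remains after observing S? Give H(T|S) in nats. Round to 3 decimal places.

Marginals: p(S) = (0.4300, 0.5700), p(T) = (0.1400, 0.2900, 0.5700).
H(T|S) = Σ p(S) · H(T|S=·).
  S=α: p=0.4300, H(T|S=α) = 0.9272
  S=β: p=0.5700, H(T|S=β) = 0.3411
Weighted sum = 0.593 nats.

0.593 nats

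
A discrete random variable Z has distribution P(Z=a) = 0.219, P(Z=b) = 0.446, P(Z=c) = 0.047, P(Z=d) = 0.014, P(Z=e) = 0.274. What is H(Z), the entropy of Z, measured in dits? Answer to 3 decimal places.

H(Z) = −Σ p·log₁₀ p.
  −(0.219)·log₁₀(0.219) = 0.1444
  −(0.446)·log₁₀(0.446) = 0.1564
  −(0.047)·log₁₀(0.047) = 0.0624
  −(0.014)·log₁₀(0.014) = 0.0260
  −(0.274)·log₁₀(0.274) = 0.1541
Sum: 0.1444 + 0.1564 + 0.0624 + 0.0260 + 0.1541 = 0.543 dits.

0.543 dits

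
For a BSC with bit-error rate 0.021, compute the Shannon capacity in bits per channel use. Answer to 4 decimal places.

0.8530 bits

Binary symmetric channel: C = 1 − h₂(ε) where h₂ is the binary entropy function.
h₂(0.021) = −0.021·log₂0.021 − 0.979·log₂0.979 = 0.1470.
C = 1 − 0.1470 = 0.8530 bits per channel use.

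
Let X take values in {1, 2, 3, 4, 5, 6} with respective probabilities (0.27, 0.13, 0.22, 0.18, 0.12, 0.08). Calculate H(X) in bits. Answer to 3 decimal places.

2.477 bits

H(X) = −Σ p·log₂ p.
  −(0.27)·log₂(0.27) = 0.5100
  −(0.13)·log₂(0.13) = 0.3826
  −(0.22)·log₂(0.22) = 0.4806
  −(0.18)·log₂(0.18) = 0.4453
  −(0.12)·log₂(0.12) = 0.3671
  −(0.08)·log₂(0.08) = 0.2915
Sum: 0.5100 + 0.3826 + 0.4806 + 0.4453 + 0.3671 + 0.2915 = 2.477 bits.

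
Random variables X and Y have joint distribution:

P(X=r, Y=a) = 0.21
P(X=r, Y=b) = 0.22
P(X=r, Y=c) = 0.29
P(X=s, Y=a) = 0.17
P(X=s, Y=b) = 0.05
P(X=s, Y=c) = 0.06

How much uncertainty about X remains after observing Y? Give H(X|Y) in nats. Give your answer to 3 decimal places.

Marginals: p(X) = (0.7200, 0.2800), p(Y) = (0.3800, 0.2700, 0.3500).
H(X|Y) = Σ p(Y) · H(X|Y=·).
  Y=a: p=0.3800, H(X|Y=a) = 0.6876
  Y=b: p=0.2700, H(X|Y=b) = 0.4792
  Y=c: p=0.3500, H(X|Y=c) = 0.4581
Weighted sum = 0.551 nats.

0.551 nats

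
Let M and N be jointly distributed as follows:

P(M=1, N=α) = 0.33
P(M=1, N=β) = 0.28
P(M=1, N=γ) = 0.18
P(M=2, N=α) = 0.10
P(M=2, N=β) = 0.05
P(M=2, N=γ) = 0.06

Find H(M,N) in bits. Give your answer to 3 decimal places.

2.279 bits

H(M,N) = −Σ p(x,y)·log₂ p(x,y) over all 6 cells.
  cell (1,α): −0.33·log₂0.33 = 0.5278
  cell (1,β): −0.28·log₂0.28 = 0.5142
  cell (1,γ): −0.18·log₂0.18 = 0.4453
  cell (2,α): −0.10·log₂0.10 = 0.3322
  cell (2,β): −0.05·log₂0.05 = 0.2161
  cell (2,γ): −0.06·log₂0.06 = 0.2435
Sum = 2.279 bits.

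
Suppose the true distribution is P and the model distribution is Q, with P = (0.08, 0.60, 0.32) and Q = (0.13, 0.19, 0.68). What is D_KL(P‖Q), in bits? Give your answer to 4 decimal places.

D(P‖Q) = Σ p·log₂(p/q).
  0.08·log₂(0.08/0.13) = -0.05604
  0.60·log₂(0.60/0.19) = 0.99538
  0.32·log₂(0.32/0.68) = -0.34799
D(P‖Q) = 0.5914 bits.

0.5914 bits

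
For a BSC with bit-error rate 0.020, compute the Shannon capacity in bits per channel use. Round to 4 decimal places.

0.8586 bits

Binary symmetric channel: C = 1 − h₂(ε) where h₂ is the binary entropy function.
h₂(0.020) = −0.020·log₂0.020 − 0.980·log₂0.980 = 0.1414.
C = 1 − 0.1414 = 0.8586 bits per channel use.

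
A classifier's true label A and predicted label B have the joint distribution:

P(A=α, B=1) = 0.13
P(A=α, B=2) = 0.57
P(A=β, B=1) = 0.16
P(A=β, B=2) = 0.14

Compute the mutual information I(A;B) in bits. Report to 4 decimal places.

0.0850 bits

Marginals: p(A) = (0.7000, 0.3000), p(B) = (0.2900, 0.7100).
I(A;B) = H(A) + H(B) − H(A,B).
H(A) = 0.8813, H(B) = 0.8687, H(A,B) = 1.6650.
I(A;B) = 0.8813 + 0.8687 − 1.6650 = 0.0850 bits.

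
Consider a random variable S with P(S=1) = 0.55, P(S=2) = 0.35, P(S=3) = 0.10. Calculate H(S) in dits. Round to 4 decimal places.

0.4024 dits

H(S) = −Σ p·log₁₀ p.
  −(0.55)·log₁₀(0.55) = 0.14280
  −(0.35)·log₁₀(0.35) = 0.15958
  −(0.10)·log₁₀(0.10) = 0.10000
Sum: 0.14280 + 0.15958 + 0.10000 = 0.4024 dits.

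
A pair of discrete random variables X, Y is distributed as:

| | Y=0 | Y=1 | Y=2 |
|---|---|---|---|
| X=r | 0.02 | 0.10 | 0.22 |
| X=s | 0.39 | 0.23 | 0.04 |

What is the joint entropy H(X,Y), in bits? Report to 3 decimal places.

2.129 bits

H(X,Y) = −Σ p(x,y)·log₂ p(x,y) over all 6 cells.
  cell (r,0): −0.02·log₂0.02 = 0.1129
  cell (r,1): −0.10·log₂0.10 = 0.3322
  cell (r,2): −0.22·log₂0.22 = 0.4806
  cell (s,0): −0.39·log₂0.39 = 0.5298
  cell (s,1): −0.23·log₂0.23 = 0.4877
  cell (s,2): −0.04·log₂0.04 = 0.1858
Sum = 2.129 bits.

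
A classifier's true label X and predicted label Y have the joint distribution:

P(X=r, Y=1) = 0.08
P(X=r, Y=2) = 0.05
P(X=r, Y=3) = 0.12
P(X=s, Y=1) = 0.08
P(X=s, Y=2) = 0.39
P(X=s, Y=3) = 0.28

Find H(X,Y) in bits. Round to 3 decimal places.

H(X,Y) = −Σ p(x,y)·log₂ p(x,y) over all 6 cells.
  cell (r,1): −0.08·log₂0.08 = 0.2915
  cell (r,2): −0.05·log₂0.05 = 0.2161
  cell (r,3): −0.12·log₂0.12 = 0.3671
  cell (s,1): −0.08·log₂0.08 = 0.2915
  cell (s,2): −0.39·log₂0.39 = 0.5298
  cell (s,3): −0.28·log₂0.28 = 0.5142
Sum = 2.210 bits.

2.210 bits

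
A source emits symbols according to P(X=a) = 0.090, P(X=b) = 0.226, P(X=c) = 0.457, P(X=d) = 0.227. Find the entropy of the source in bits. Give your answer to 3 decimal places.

1.799 bits

H(X) = −Σ p·log₂ p.
  −(0.090)·log₂(0.090) = 0.3127
  −(0.226)·log₂(0.226) = 0.4849
  −(0.457)·log₂(0.457) = 0.5163
  −(0.227)·log₂(0.227) = 0.4856
Sum: 0.3127 + 0.4849 + 0.5163 + 0.4856 = 1.799 bits.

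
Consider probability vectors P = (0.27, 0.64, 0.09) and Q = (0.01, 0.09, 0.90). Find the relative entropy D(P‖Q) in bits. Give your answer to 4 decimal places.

2.7961 bits

D(P‖Q) = Σ p·log₂(p/q).
  0.27·log₂(0.27/0.01) = 1.28382
  0.64·log₂(0.64/0.09) = 1.81125
  0.09·log₂(0.09/0.90) = -0.29897
D(P‖Q) = 2.7961 bits.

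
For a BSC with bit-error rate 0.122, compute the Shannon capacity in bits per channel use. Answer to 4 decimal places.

0.4649 bits

Binary symmetric channel: C = 1 − h₂(ε) where h₂ is the binary entropy function.
h₂(0.122) = −0.122·log₂0.122 − 0.878·log₂0.878 = 0.5351.
C = 1 − 0.5351 = 0.4649 bits per channel use.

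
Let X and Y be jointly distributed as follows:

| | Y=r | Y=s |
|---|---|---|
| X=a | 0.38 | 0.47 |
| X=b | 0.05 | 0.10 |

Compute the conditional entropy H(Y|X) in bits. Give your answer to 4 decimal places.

Chain rule: H(Y|X) = H(X,Y) − H(X).
Marginals: p(X) = (0.8500, 0.1500), p(Y) = (0.4300, 0.5700).
H(X,Y) = 1.5907 bits; H(X) = 0.6098 bits.
H(Y|X) = 1.5907 − 0.6098 = 0.9809 bits.

0.9809 bits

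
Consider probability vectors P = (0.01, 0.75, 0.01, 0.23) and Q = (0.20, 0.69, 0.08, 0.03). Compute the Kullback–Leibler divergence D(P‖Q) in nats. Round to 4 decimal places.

D(P‖Q) = Σ p·ln(p/q).
  0.01·ln(0.01/0.20) = -0.02996
  0.75·ln(0.75/0.69) = 0.06254
  0.01·ln(0.01/0.08) = -0.02079
  0.23·ln(0.23/0.03) = 0.46848
D(P‖Q) = 0.4803 nats.

0.4803 nats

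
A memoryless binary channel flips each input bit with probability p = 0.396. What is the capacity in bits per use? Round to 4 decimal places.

0.0314 bits

Binary symmetric channel: C = 1 − h₂(ε) where h₂ is the binary entropy function.
h₂(0.396) = −0.396·log₂0.396 − 0.604·log₂0.604 = 0.9686.
C = 1 − 0.9686 = 0.0314 bits per channel use.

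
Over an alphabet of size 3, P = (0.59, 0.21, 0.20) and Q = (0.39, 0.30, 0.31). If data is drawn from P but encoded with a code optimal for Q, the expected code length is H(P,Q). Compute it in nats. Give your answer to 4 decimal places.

H(P,Q) = −Σ p·ln q.
  −0.59·ln(0.39) = 0.55555
  −0.21·ln(0.30) = 0.25283
  −0.20·ln(0.31) = 0.23424
H(P,Q) = 1.0426 nats.

1.0426 nats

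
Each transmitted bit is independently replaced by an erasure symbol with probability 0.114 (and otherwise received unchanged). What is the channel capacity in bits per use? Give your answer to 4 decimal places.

Binary erasure channel: capacity C = 1 − ε.
C = 1 − 0.114 = 0.8860 bits per channel use.

0.8860 bits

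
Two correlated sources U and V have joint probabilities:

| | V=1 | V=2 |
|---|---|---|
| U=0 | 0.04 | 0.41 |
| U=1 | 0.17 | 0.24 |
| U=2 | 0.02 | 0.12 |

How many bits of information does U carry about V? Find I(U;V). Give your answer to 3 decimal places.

Marginals: p(U) = (0.4500, 0.4100, 0.1400), p(V) = (0.2300, 0.7700).
I(U;V) = H(U) + H(V) − H(U,V).
H(U) = 1.4429, H(V) = 0.7780, H(U,V) = 2.1218.
I(U;V) = 1.4429 + 0.7780 − 2.1218 = 0.099 bits.

0.099 bits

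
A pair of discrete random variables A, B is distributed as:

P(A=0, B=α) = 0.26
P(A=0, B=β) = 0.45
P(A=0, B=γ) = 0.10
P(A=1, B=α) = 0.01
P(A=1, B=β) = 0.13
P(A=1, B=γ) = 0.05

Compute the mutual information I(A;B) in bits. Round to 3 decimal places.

0.057 bits

Marginals: p(A) = (0.8100, 0.1900), p(B) = (0.2700, 0.5800, 0.1500).
I(A;B) = H(A) + H(B) − H(A,B).
H(A) = 0.7015, H(B) = 1.3764, H(A,B) = 2.0211.
I(A;B) = 0.7015 + 1.3764 − 2.0211 = 0.057 bits.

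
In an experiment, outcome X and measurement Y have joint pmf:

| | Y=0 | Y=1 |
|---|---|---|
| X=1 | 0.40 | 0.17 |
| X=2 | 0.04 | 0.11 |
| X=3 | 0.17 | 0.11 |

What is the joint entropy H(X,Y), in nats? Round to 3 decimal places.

1.583 nats

H(X,Y) = −Σ p(x,y)·ln p(x,y) over all 6 cells.
  cell (1,0): −0.40·ln0.40 = 0.3665
  cell (1,1): −0.17·ln0.17 = 0.3012
  cell (2,0): −0.04·ln0.04 = 0.1288
  cell (2,1): −0.11·ln0.11 = 0.2428
  cell (3,0): −0.17·ln0.17 = 0.3012
  cell (3,1): −0.11·ln0.11 = 0.2428
Sum = 1.583 nats.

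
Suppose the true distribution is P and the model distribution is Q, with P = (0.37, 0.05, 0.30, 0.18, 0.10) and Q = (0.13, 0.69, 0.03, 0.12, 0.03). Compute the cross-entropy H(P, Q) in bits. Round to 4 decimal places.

H(P,Q) = −Σ p·log₂ q.
  −0.37·log₂(0.13) = 1.08906
  −0.05·log₂(0.69) = 0.02677
  −0.30·log₂(0.03) = 1.51767
  −0.18·log₂(0.12) = 0.55060
  −0.10·log₂(0.03) = 0.50589
H(P,Q) = 3.6900 bits.

3.6900 bits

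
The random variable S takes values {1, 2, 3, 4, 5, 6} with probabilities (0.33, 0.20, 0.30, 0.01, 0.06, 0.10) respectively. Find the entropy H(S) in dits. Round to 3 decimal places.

H(S) = −Σ p·log₁₀ p.
  −(0.33)·log₁₀(0.33) = 0.1589
  −(0.20)·log₁₀(0.20) = 0.1398
  −(0.30)·log₁₀(0.30) = 0.1569
  −(0.01)·log₁₀(0.01) = 0.0200
  −(0.06)·log₁₀(0.06) = 0.0733
  −(0.10)·log₁₀(0.10) = 0.1000
Sum: 0.1589 + 0.1398 + 0.1569 + 0.0200 + 0.0733 + 0.1000 = 0.649 dits.

0.649 dits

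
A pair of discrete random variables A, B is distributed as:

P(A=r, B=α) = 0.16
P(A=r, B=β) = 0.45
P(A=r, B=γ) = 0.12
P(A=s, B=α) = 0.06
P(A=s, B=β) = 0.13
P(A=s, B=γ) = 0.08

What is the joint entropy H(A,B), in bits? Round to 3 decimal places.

H(A,B) = −Σ p(x,y)·log₂ p(x,y) over all 6 cells.
  cell (r,α): −0.16·log₂0.16 = 0.4230
  cell (r,β): −0.45·log₂0.45 = 0.5184
  cell (r,γ): −0.12·log₂0.12 = 0.3671
  cell (s,α): −0.06·log₂0.06 = 0.2435
  cell (s,β): −0.13·log₂0.13 = 0.3826
  cell (s,γ): −0.08·log₂0.08 = 0.2915
Sum = 2.226 bits.

2.226 bits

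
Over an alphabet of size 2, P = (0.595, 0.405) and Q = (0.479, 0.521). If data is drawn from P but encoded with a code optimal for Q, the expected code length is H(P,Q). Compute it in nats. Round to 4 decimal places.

H(P,Q) = −Σ p·ln q.
  −0.595·ln(0.479) = 0.43795
  −0.405·ln(0.521) = 0.26406
H(P,Q) = 0.7020 nats.

0.7020 nats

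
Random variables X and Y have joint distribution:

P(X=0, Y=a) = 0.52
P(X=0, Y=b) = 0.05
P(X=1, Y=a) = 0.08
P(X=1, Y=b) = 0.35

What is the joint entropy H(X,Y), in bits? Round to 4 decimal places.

H(X,Y) = −Σ p(x,y)·log₂ p(x,y) over all 4 cells.
  cell (0,a): −0.52·log₂0.52 = 0.49058
  cell (0,b): −0.05·log₂0.05 = 0.21610
  cell (1,a): −0.08·log₂0.08 = 0.29151
  cell (1,b): −0.35·log₂0.35 = 0.53010
Sum = 1.5283 bits.

1.5283 bits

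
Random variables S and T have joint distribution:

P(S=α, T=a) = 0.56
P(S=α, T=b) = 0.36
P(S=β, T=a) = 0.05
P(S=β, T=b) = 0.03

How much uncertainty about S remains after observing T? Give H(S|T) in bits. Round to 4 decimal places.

0.4021 bits

Chain rule: H(S|T) = H(S,T) − H(T).
Marginals: p(S) = (0.9200, 0.0800), p(T) = (0.6100, 0.3900).
H(S,T) = 1.3669 bits; H(T) = 0.9648 bits.
H(S|T) = 1.3669 − 0.9648 = 0.4021 bits.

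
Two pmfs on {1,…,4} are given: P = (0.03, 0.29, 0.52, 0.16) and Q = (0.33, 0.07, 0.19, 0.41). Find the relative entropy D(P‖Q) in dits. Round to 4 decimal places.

0.3098 dits

D(P‖Q) = Σ p·log₁₀(p/q).
  0.03·log₁₀(0.03/0.33) = -0.03124
  0.29·log₁₀(0.29/0.07) = 0.17902
  0.52·log₁₀(0.52/0.19) = 0.22737
  0.16·log₁₀(0.16/0.41) = -0.06539
D(P‖Q) = 0.3098 dits.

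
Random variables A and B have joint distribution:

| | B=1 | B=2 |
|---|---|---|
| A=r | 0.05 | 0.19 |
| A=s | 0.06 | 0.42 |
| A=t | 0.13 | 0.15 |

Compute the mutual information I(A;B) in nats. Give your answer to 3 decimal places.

0.054 nats

Marginals: p(A) = (0.2400, 0.4800, 0.2800), p(B) = (0.2400, 0.7600).
I(A;B) = Σ p(x,y)·ln[p(x,y)/(p(x)p(y))].
  (r,1): 0.05·ln(0.8681) = -0.0071
  (r,2): 0.19·ln(1.0417) = 0.0078
  (s,1): 0.06·ln(0.5208) = -0.0391
  (s,2): 0.42·ln(1.1513) = 0.0592
  (t,1): 0.13·ln(1.9345) = 0.0858
  (t,2): 0.15·ln(0.7049) = -0.0525
Sum = 0.054 nats.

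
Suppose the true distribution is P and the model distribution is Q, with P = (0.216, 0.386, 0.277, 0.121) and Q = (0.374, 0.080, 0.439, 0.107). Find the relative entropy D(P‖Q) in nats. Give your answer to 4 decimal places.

D(P‖Q) = Σ p·ln(p/q).
  0.216·ln(0.216/0.374) = -0.11858
  0.386·ln(0.386/0.080) = 0.60749
  0.277·ln(0.277/0.439) = -0.12755
  0.121·ln(0.121/0.107) = 0.01488
D(P‖Q) = 0.3762 nats.

0.3762 nats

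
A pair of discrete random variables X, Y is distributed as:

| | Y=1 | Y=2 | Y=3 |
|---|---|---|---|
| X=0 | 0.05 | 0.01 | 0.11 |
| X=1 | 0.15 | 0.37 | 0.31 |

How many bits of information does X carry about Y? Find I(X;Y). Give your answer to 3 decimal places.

0.080 bits

Marginals: p(X) = (0.1700, 0.8300), p(Y) = (0.2000, 0.3800, 0.4200).
I(X;Y) = Σ p(x,y)·log₂[p(x,y)/(p(x)p(y))].
  (0,1): 0.05·log₂(1.4706) = 0.0278
  (0,2): 0.01·log₂(0.1548) = -0.0269
  (0,3): 0.11·log₂(1.5406) = 0.0686
  (1,1): 0.15·log₂(0.9036) = -0.0219
  (1,2): 0.37·log₂(1.1731) = 0.0852
  (1,3): 0.31·log₂(0.8893) = -0.0525
Sum = 0.080 bits.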